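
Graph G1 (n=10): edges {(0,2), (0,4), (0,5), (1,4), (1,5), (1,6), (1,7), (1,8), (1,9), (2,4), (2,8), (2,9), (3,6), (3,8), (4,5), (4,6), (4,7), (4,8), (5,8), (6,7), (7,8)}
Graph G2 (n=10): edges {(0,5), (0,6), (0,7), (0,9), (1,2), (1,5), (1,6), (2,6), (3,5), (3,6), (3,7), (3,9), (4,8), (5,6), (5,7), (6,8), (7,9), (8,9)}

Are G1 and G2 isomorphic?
No, not isomorphic

The graphs are NOT isomorphic.

Counting triangles (3-cliques): G1 has 13, G2 has 8.
Triangle count is an isomorphism invariant, so differing triangle counts rule out isomorphism.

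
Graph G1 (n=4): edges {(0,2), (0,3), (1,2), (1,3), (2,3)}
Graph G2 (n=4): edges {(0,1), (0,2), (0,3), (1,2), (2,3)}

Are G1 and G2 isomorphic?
Yes, isomorphic

The graphs are isomorphic.
One valid mapping φ: V(G1) → V(G2): 0→1, 1→3, 2→0, 3→2

Verify φ preserves adjacency — for each edge of G1, its image is an edge of G2:
  (0,2) → (φ(0),φ(2)) = (0,1) ∈ E(G2) ✓
  (0,3) → (φ(0),φ(3)) = (1,2) ∈ E(G2) ✓
  (1,2) → (φ(1),φ(2)) = (0,3) ∈ E(G2) ✓
  (1,3) → (φ(1),φ(3)) = (2,3) ∈ E(G2) ✓
  (2,3) → (φ(2),φ(3)) = (0,2) ∈ E(G2) ✓
All 5 edges of G1 map to edges of G2, and |E(G1)| = |E(G2)| = 5, so φ is a bijection on edges as well as vertices. Hence G1 ≅ G2.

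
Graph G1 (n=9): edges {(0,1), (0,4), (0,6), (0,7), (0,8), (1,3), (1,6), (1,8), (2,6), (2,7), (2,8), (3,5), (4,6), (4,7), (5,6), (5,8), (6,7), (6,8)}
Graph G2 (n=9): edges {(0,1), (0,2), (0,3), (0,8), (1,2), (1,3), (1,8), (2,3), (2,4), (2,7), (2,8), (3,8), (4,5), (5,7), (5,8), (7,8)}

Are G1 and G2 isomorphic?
No, not isomorphic

The graphs are NOT isomorphic.

Degrees in G1: deg(0)=5, deg(1)=4, deg(2)=3, deg(3)=2, deg(4)=3, deg(5)=3, deg(6)=7, deg(7)=4, deg(8)=5.
Sorted degree sequence of G1: [7, 5, 5, 4, 4, 3, 3, 3, 2].
Degrees in G2: deg(0)=4, deg(1)=4, deg(2)=6, deg(3)=4, deg(4)=2, deg(5)=3, deg(6)=0, deg(7)=3, deg(8)=6.
Sorted degree sequence of G2: [6, 6, 4, 4, 4, 3, 3, 2, 0].
The (sorted) degree sequence is an isomorphism invariant, so since G1 and G2 have different degree sequences they cannot be isomorphic.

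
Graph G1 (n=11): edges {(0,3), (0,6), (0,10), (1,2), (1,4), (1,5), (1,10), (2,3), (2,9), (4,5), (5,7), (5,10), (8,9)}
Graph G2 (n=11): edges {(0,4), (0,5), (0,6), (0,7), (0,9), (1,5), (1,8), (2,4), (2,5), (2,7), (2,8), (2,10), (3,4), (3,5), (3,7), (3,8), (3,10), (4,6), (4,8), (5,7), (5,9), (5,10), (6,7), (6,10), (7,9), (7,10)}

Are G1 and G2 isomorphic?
No, not isomorphic

The graphs are NOT isomorphic.

Degrees in G1: deg(0)=3, deg(1)=4, deg(2)=3, deg(3)=2, deg(4)=2, deg(5)=4, deg(6)=1, deg(7)=1, deg(8)=1, deg(9)=2, deg(10)=3.
Sorted degree sequence of G1: [4, 4, 3, 3, 3, 2, 2, 2, 1, 1, 1].
Degrees in G2: deg(0)=5, deg(1)=2, deg(2)=5, deg(3)=5, deg(4)=5, deg(5)=7, deg(6)=4, deg(7)=7, deg(8)=4, deg(9)=3, deg(10)=5.
Sorted degree sequence of G2: [7, 7, 5, 5, 5, 5, 5, 4, 4, 3, 2].
The (sorted) degree sequence is an isomorphism invariant, so since G1 and G2 have different degree sequences they cannot be isomorphic.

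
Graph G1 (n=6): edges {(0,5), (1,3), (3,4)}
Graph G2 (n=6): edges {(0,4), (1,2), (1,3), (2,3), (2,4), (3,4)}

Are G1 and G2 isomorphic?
No, not isomorphic

The graphs are NOT isomorphic.

Connected components of G1: 3 component(s) with vertex sets [[2], [0, 5], [1, 3, 4]], sizes [1, 2, 3].
Connected components of G2: 2 component(s) with vertex sets [[5], [0, 1, 2, 3, 4]], sizes [1, 5].
The number of connected components (and the multiset of component sizes) is an isomorphism invariant — an isomorphism maps each component of G1 bijectively onto a component of G2. Since G1 has 3 component(s) and G2 has 2, they cannot be isomorphic.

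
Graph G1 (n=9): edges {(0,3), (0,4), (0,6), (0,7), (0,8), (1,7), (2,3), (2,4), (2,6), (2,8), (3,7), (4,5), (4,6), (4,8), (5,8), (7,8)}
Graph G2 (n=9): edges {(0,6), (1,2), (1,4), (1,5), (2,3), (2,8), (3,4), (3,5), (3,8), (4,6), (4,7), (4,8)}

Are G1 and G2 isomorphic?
No, not isomorphic

The graphs are NOT isomorphic.

Degrees in G1: deg(0)=5, deg(1)=1, deg(2)=4, deg(3)=3, deg(4)=5, deg(5)=2, deg(6)=3, deg(7)=4, deg(8)=5.
Sorted degree sequence of G1: [5, 5, 5, 4, 4, 3, 3, 2, 1].
Degrees in G2: deg(0)=1, deg(1)=3, deg(2)=3, deg(3)=4, deg(4)=5, deg(5)=2, deg(6)=2, deg(7)=1, deg(8)=3.
Sorted degree sequence of G2: [5, 4, 3, 3, 3, 2, 2, 1, 1].
The (sorted) degree sequence is an isomorphism invariant, so since G1 and G2 have different degree sequences they cannot be isomorphic.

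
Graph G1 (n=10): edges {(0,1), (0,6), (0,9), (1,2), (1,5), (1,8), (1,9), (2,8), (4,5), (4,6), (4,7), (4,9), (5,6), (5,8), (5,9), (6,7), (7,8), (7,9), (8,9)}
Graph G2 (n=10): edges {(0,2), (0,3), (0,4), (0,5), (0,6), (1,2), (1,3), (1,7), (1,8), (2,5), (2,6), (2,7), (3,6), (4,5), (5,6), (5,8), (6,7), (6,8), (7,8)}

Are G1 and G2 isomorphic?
Yes, isomorphic

The graphs are isomorphic.
One valid mapping φ: V(G1) → V(G2): 0→3, 1→0, 2→4, 3→9, 4→7, 5→2, 6→1, 7→8, 8→5, 9→6

Verify φ preserves adjacency — for each edge of G1, its image is an edge of G2:
  (0,1) → (φ(0),φ(1)) = (0,3) ∈ E(G2) ✓
  (0,6) → (φ(0),φ(6)) = (1,3) ∈ E(G2) ✓
  (0,9) → (φ(0),φ(9)) = (3,6) ∈ E(G2) ✓
  (1,2) → (φ(1),φ(2)) = (0,4) ∈ E(G2) ✓
  (1,5) → (φ(1),φ(5)) = (0,2) ∈ E(G2) ✓
  (1,8) → (φ(1),φ(8)) = (0,5) ∈ E(G2) ✓
  (1,9) → (φ(1),φ(9)) = (0,6) ∈ E(G2) ✓
  (2,8) → (φ(2),φ(8)) = (4,5) ∈ E(G2) ✓
  (4,5) → (φ(4),φ(5)) = (2,7) ∈ E(G2) ✓
  (4,6) → (φ(4),φ(6)) = (1,7) ∈ E(G2) ✓
  (4,7) → (φ(4),φ(7)) = (7,8) ∈ E(G2) ✓
  (4,9) → (φ(4),φ(9)) = (6,7) ∈ E(G2) ✓
  (5,6) → (φ(5),φ(6)) = (1,2) ∈ E(G2) ✓
  (5,8) → (φ(5),φ(8)) = (2,5) ∈ E(G2) ✓
  (5,9) → (φ(5),φ(9)) = (2,6) ∈ E(G2) ✓
  (6,7) → (φ(6),φ(7)) = (1,8) ∈ E(G2) ✓
  (7,8) → (φ(7),φ(8)) = (5,8) ∈ E(G2) ✓
  (7,9) → (φ(7),φ(9)) = (6,8) ∈ E(G2) ✓
  (8,9) → (φ(8),φ(9)) = (5,6) ∈ E(G2) ✓
All 19 edges of G1 map to edges of G2, and |E(G1)| = |E(G2)| = 19, so φ is a bijection on edges as well as vertices. Hence G1 ≅ G2.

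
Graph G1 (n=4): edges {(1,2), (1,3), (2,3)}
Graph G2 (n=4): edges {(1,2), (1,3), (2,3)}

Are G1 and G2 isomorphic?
Yes, isomorphic

The graphs are isomorphic.
One valid mapping φ: V(G1) → V(G2): 0→0, 1→2, 2→1, 3→3

Verify φ preserves adjacency — for each edge of G1, its image is an edge of G2:
  (1,2) → (φ(1),φ(2)) = (1,2) ∈ E(G2) ✓
  (1,3) → (φ(1),φ(3)) = (2,3) ∈ E(G2) ✓
  (2,3) → (φ(2),φ(3)) = (1,3) ∈ E(G2) ✓
All 3 edges of G1 map to edges of G2, and |E(G1)| = |E(G2)| = 3, so φ is a bijection on edges as well as vertices. Hence G1 ≅ G2.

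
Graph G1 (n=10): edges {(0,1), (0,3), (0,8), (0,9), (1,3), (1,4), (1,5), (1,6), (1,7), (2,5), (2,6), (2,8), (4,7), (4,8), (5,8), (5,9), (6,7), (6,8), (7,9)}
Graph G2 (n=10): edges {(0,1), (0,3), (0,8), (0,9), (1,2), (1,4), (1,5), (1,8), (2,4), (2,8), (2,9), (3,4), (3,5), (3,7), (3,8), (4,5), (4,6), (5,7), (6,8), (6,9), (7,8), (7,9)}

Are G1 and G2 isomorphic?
No, not isomorphic

The graphs are NOT isomorphic.

Counting triangles (3-cliques): G1 has 5, G2 has 8.
Triangle count is an isomorphism invariant, so differing triangle counts rule out isomorphism.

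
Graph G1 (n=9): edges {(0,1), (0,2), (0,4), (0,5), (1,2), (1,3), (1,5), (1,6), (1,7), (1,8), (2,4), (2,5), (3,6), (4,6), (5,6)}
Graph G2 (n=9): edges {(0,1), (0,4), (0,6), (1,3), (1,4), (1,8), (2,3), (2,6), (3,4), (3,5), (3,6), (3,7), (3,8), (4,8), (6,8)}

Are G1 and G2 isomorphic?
Yes, isomorphic

The graphs are isomorphic.
One valid mapping φ: V(G1) → V(G2): 0→1, 1→3, 2→4, 3→2, 4→0, 5→8, 6→6, 7→5, 8→7

Verify φ preserves adjacency — for each edge of G1, its image is an edge of G2:
  (0,1) → (φ(0),φ(1)) = (1,3) ∈ E(G2) ✓
  (0,2) → (φ(0),φ(2)) = (1,4) ∈ E(G2) ✓
  (0,4) → (φ(0),φ(4)) = (0,1) ∈ E(G2) ✓
  (0,5) → (φ(0),φ(5)) = (1,8) ∈ E(G2) ✓
  (1,2) → (φ(1),φ(2)) = (3,4) ∈ E(G2) ✓
  (1,3) → (φ(1),φ(3)) = (2,3) ∈ E(G2) ✓
  (1,5) → (φ(1),φ(5)) = (3,8) ∈ E(G2) ✓
  (1,6) → (φ(1),φ(6)) = (3,6) ∈ E(G2) ✓
  (1,7) → (φ(1),φ(7)) = (3,5) ∈ E(G2) ✓
  (1,8) → (φ(1),φ(8)) = (3,7) ∈ E(G2) ✓
  (2,4) → (φ(2),φ(4)) = (0,4) ∈ E(G2) ✓
  (2,5) → (φ(2),φ(5)) = (4,8) ∈ E(G2) ✓
  (3,6) → (φ(3),φ(6)) = (2,6) ∈ E(G2) ✓
  (4,6) → (φ(4),φ(6)) = (0,6) ∈ E(G2) ✓
  (5,6) → (φ(5),φ(6)) = (6,8) ∈ E(G2) ✓
All 15 edges of G1 map to edges of G2, and |E(G1)| = |E(G2)| = 15, so φ is a bijection on edges as well as vertices. Hence G1 ≅ G2.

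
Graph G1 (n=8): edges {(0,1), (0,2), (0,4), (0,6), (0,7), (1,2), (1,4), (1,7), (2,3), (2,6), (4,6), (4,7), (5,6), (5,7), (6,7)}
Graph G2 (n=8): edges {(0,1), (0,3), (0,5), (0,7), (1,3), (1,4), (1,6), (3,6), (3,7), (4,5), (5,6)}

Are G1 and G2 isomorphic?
No, not isomorphic

The graphs are NOT isomorphic.

Counting triangles (3-cliques): G1 has 10, G2 has 3.
Triangle count is an isomorphism invariant, so differing triangle counts rule out isomorphism.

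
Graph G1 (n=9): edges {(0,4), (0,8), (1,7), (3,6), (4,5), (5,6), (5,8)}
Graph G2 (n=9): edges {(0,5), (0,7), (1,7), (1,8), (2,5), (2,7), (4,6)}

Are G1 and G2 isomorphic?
Yes, isomorphic

The graphs are isomorphic.
One valid mapping φ: V(G1) → V(G2): 0→5, 1→6, 2→3, 3→8, 4→0, 5→7, 6→1, 7→4, 8→2

Verify φ preserves adjacency — for each edge of G1, its image is an edge of G2:
  (0,4) → (φ(0),φ(4)) = (0,5) ∈ E(G2) ✓
  (0,8) → (φ(0),φ(8)) = (2,5) ∈ E(G2) ✓
  (1,7) → (φ(1),φ(7)) = (4,6) ∈ E(G2) ✓
  (3,6) → (φ(3),φ(6)) = (1,8) ∈ E(G2) ✓
  (4,5) → (φ(4),φ(5)) = (0,7) ∈ E(G2) ✓
  (5,6) → (φ(5),φ(6)) = (1,7) ∈ E(G2) ✓
  (5,8) → (φ(5),φ(8)) = (2,7) ∈ E(G2) ✓
All 7 edges of G1 map to edges of G2, and |E(G1)| = |E(G2)| = 7, so φ is a bijection on edges as well as vertices. Hence G1 ≅ G2.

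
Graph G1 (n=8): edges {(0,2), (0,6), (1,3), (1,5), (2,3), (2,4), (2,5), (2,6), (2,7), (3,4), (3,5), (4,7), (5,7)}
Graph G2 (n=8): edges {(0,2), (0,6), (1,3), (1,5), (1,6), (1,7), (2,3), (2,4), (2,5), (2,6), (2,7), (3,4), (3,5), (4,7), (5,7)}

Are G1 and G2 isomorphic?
No, not isomorphic

The graphs are NOT isomorphic.

Counting edges: G1 has 13 edge(s); G2 has 15 edge(s).
Edge count is an isomorphism invariant (a bijection on vertices induces a bijection on edges), so differing edge counts rule out isomorphism.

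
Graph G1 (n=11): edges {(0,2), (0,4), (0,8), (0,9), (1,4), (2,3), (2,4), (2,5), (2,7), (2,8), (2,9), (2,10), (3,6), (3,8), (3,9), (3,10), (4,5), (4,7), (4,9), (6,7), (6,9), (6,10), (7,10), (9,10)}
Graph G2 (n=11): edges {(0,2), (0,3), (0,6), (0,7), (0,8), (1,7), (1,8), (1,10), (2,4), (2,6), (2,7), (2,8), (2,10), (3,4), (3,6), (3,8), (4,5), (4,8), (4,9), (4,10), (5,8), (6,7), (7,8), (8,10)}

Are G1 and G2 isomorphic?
Yes, isomorphic

The graphs are isomorphic.
One valid mapping φ: V(G1) → V(G2): 0→10, 1→9, 2→8, 3→7, 4→4, 5→5, 6→6, 7→3, 8→1, 9→2, 10→0

Verify φ preserves adjacency — for each edge of G1, its image is an edge of G2:
  (0,2) → (φ(0),φ(2)) = (8,10) ∈ E(G2) ✓
  (0,4) → (φ(0),φ(4)) = (4,10) ∈ E(G2) ✓
  (0,8) → (φ(0),φ(8)) = (1,10) ∈ E(G2) ✓
  (0,9) → (φ(0),φ(9)) = (2,10) ∈ E(G2) ✓
  (1,4) → (φ(1),φ(4)) = (4,9) ∈ E(G2) ✓
  (2,3) → (φ(2),φ(3)) = (7,8) ∈ E(G2) ✓
  (2,4) → (φ(2),φ(4)) = (4,8) ∈ E(G2) ✓
  (2,5) → (φ(2),φ(5)) = (5,8) ∈ E(G2) ✓
  (2,7) → (φ(2),φ(7)) = (3,8) ∈ E(G2) ✓
  (2,8) → (φ(2),φ(8)) = (1,8) ∈ E(G2) ✓
  (2,9) → (φ(2),φ(9)) = (2,8) ∈ E(G2) ✓
  (2,10) → (φ(2),φ(10)) = (0,8) ∈ E(G2) ✓
  (3,6) → (φ(3),φ(6)) = (6,7) ∈ E(G2) ✓
  (3,8) → (φ(3),φ(8)) = (1,7) ∈ E(G2) ✓
  (3,9) → (φ(3),φ(9)) = (2,7) ∈ E(G2) ✓
  (3,10) → (φ(3),φ(10)) = (0,7) ∈ E(G2) ✓
  (4,5) → (φ(4),φ(5)) = (4,5) ∈ E(G2) ✓
  (4,7) → (φ(4),φ(7)) = (3,4) ∈ E(G2) ✓
  (4,9) → (φ(4),φ(9)) = (2,4) ∈ E(G2) ✓
  (6,7) → (φ(6),φ(7)) = (3,6) ∈ E(G2) ✓
  (6,9) → (φ(6),φ(9)) = (2,6) ∈ E(G2) ✓
  (6,10) → (φ(6),φ(10)) = (0,6) ∈ E(G2) ✓
  (7,10) → (φ(7),φ(10)) = (0,3) ∈ E(G2) ✓
  (9,10) → (φ(9),φ(10)) = (0,2) ∈ E(G2) ✓
All 24 edges of G1 map to edges of G2, and |E(G1)| = |E(G2)| = 24, so φ is a bijection on edges as well as vertices. Hence G1 ≅ G2.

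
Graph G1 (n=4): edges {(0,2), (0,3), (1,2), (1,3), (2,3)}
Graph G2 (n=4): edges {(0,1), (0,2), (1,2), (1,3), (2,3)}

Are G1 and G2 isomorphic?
Yes, isomorphic

The graphs are isomorphic.
One valid mapping φ: V(G1) → V(G2): 0→3, 1→0, 2→1, 3→2

Verify φ preserves adjacency — for each edge of G1, its image is an edge of G2:
  (0,2) → (φ(0),φ(2)) = (1,3) ∈ E(G2) ✓
  (0,3) → (φ(0),φ(3)) = (2,3) ∈ E(G2) ✓
  (1,2) → (φ(1),φ(2)) = (0,1) ∈ E(G2) ✓
  (1,3) → (φ(1),φ(3)) = (0,2) ∈ E(G2) ✓
  (2,3) → (φ(2),φ(3)) = (1,2) ∈ E(G2) ✓
All 5 edges of G1 map to edges of G2, and |E(G1)| = |E(G2)| = 5, so φ is a bijection on edges as well as vertices. Hence G1 ≅ G2.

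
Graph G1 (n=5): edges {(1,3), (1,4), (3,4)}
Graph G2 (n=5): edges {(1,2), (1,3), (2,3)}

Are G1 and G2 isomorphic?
Yes, isomorphic

The graphs are isomorphic.
One valid mapping φ: V(G1) → V(G2): 0→4, 1→1, 2→0, 3→2, 4→3

Verify φ preserves adjacency — for each edge of G1, its image is an edge of G2:
  (1,3) → (φ(1),φ(3)) = (1,2) ∈ E(G2) ✓
  (1,4) → (φ(1),φ(4)) = (1,3) ∈ E(G2) ✓
  (3,4) → (φ(3),φ(4)) = (2,3) ∈ E(G2) ✓
All 3 edges of G1 map to edges of G2, and |E(G1)| = |E(G2)| = 3, so φ is a bijection on edges as well as vertices. Hence G1 ≅ G2.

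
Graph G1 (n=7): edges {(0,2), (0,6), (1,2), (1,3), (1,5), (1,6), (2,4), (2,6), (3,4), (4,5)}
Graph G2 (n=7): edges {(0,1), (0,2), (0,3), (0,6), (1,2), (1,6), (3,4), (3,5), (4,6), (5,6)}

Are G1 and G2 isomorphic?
Yes, isomorphic

The graphs are isomorphic.
One valid mapping φ: V(G1) → V(G2): 0→2, 1→6, 2→0, 3→4, 4→3, 5→5, 6→1

Verify φ preserves adjacency — for each edge of G1, its image is an edge of G2:
  (0,2) → (φ(0),φ(2)) = (0,2) ∈ E(G2) ✓
  (0,6) → (φ(0),φ(6)) = (1,2) ∈ E(G2) ✓
  (1,2) → (φ(1),φ(2)) = (0,6) ∈ E(G2) ✓
  (1,3) → (φ(1),φ(3)) = (4,6) ∈ E(G2) ✓
  (1,5) → (φ(1),φ(5)) = (5,6) ∈ E(G2) ✓
  (1,6) → (φ(1),φ(6)) = (1,6) ∈ E(G2) ✓
  (2,4) → (φ(2),φ(4)) = (0,3) ∈ E(G2) ✓
  (2,6) → (φ(2),φ(6)) = (0,1) ∈ E(G2) ✓
  (3,4) → (φ(3),φ(4)) = (3,4) ∈ E(G2) ✓
  (4,5) → (φ(4),φ(5)) = (3,5) ∈ E(G2) ✓
All 10 edges of G1 map to edges of G2, and |E(G1)| = |E(G2)| = 10, so φ is a bijection on edges as well as vertices. Hence G1 ≅ G2.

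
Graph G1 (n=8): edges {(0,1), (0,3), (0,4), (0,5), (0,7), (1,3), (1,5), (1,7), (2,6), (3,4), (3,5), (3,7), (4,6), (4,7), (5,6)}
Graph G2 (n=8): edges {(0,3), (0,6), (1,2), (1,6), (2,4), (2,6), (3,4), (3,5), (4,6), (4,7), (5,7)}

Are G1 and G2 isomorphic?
No, not isomorphic

The graphs are NOT isomorphic.

Counting triangles (3-cliques): G1 has 10, G2 has 2.
Triangle count is an isomorphism invariant, so differing triangle counts rule out isomorphism.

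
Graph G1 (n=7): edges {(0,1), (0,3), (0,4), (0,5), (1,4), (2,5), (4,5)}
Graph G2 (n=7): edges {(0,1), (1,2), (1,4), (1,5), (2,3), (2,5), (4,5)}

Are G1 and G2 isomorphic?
Yes, isomorphic

The graphs are isomorphic.
One valid mapping φ: V(G1) → V(G2): 0→1, 1→4, 2→3, 3→0, 4→5, 5→2, 6→6

Verify φ preserves adjacency — for each edge of G1, its image is an edge of G2:
  (0,1) → (φ(0),φ(1)) = (1,4) ∈ E(G2) ✓
  (0,3) → (φ(0),φ(3)) = (0,1) ∈ E(G2) ✓
  (0,4) → (φ(0),φ(4)) = (1,5) ∈ E(G2) ✓
  (0,5) → (φ(0),φ(5)) = (1,2) ∈ E(G2) ✓
  (1,4) → (φ(1),φ(4)) = (4,5) ∈ E(G2) ✓
  (2,5) → (φ(2),φ(5)) = (2,3) ∈ E(G2) ✓
  (4,5) → (φ(4),φ(5)) = (2,5) ∈ E(G2) ✓
All 7 edges of G1 map to edges of G2, and |E(G1)| = |E(G2)| = 7, so φ is a bijection on edges as well as vertices. Hence G1 ≅ G2.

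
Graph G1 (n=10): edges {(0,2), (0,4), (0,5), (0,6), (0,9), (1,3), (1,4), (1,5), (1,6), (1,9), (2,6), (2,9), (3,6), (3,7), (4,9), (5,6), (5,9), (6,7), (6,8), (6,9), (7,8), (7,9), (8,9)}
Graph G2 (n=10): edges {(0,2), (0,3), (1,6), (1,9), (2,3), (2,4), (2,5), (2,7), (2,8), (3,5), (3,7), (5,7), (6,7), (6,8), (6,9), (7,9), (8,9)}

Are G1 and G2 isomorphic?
No, not isomorphic

The graphs are NOT isomorphic.

Counting triangles (3-cliques): G1 has 18, G2 has 8.
Triangle count is an isomorphism invariant, so differing triangle counts rule out isomorphism.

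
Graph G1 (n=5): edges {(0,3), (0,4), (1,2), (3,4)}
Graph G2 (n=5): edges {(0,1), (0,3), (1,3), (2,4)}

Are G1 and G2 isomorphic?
Yes, isomorphic

The graphs are isomorphic.
One valid mapping φ: V(G1) → V(G2): 0→3, 1→4, 2→2, 3→0, 4→1

Verify φ preserves adjacency — for each edge of G1, its image is an edge of G2:
  (0,3) → (φ(0),φ(3)) = (0,3) ∈ E(G2) ✓
  (0,4) → (φ(0),φ(4)) = (1,3) ∈ E(G2) ✓
  (1,2) → (φ(1),φ(2)) = (2,4) ∈ E(G2) ✓
  (3,4) → (φ(3),φ(4)) = (0,1) ∈ E(G2) ✓
All 4 edges of G1 map to edges of G2, and |E(G1)| = |E(G2)| = 4, so φ is a bijection on edges as well as vertices. Hence G1 ≅ G2.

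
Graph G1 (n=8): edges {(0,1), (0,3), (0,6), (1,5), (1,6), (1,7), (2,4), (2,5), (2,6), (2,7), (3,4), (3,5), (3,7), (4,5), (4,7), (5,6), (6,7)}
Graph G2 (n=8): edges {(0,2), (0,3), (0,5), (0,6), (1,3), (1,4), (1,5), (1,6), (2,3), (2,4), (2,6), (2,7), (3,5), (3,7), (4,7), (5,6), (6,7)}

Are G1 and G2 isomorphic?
Yes, isomorphic

The graphs are isomorphic.
One valid mapping φ: V(G1) → V(G2): 0→4, 1→7, 2→0, 3→1, 4→5, 5→6, 6→2, 7→3

Verify φ preserves adjacency — for each edge of G1, its image is an edge of G2:
  (0,1) → (φ(0),φ(1)) = (4,7) ∈ E(G2) ✓
  (0,3) → (φ(0),φ(3)) = (1,4) ∈ E(G2) ✓
  (0,6) → (φ(0),φ(6)) = (2,4) ∈ E(G2) ✓
  (1,5) → (φ(1),φ(5)) = (6,7) ∈ E(G2) ✓
  (1,6) → (φ(1),φ(6)) = (2,7) ∈ E(G2) ✓
  (1,7) → (φ(1),φ(7)) = (3,7) ∈ E(G2) ✓
  (2,4) → (φ(2),φ(4)) = (0,5) ∈ E(G2) ✓
  (2,5) → (φ(2),φ(5)) = (0,6) ∈ E(G2) ✓
  (2,6) → (φ(2),φ(6)) = (0,2) ∈ E(G2) ✓
  (2,7) → (φ(2),φ(7)) = (0,3) ∈ E(G2) ✓
  (3,4) → (φ(3),φ(4)) = (1,5) ∈ E(G2) ✓
  (3,5) → (φ(3),φ(5)) = (1,6) ∈ E(G2) ✓
  (3,7) → (φ(3),φ(7)) = (1,3) ∈ E(G2) ✓
  (4,5) → (φ(4),φ(5)) = (5,6) ∈ E(G2) ✓
  (4,7) → (φ(4),φ(7)) = (3,5) ∈ E(G2) ✓
  (5,6) → (φ(5),φ(6)) = (2,6) ∈ E(G2) ✓
  (6,7) → (φ(6),φ(7)) = (2,3) ∈ E(G2) ✓
All 17 edges of G1 map to edges of G2, and |E(G1)| = |E(G2)| = 17, so φ is a bijection on edges as well as vertices. Hence G1 ≅ G2.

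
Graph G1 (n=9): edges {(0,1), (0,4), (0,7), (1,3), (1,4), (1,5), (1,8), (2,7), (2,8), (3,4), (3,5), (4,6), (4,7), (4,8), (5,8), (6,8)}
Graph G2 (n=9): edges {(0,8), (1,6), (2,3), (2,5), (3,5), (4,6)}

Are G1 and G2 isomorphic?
No, not isomorphic

The graphs are NOT isomorphic.

Degrees in G1: deg(0)=3, deg(1)=5, deg(2)=2, deg(3)=3, deg(4)=6, deg(5)=3, deg(6)=2, deg(7)=3, deg(8)=5.
Sorted degree sequence of G1: [6, 5, 5, 3, 3, 3, 3, 2, 2].
Degrees in G2: deg(0)=1, deg(1)=1, deg(2)=2, deg(3)=2, deg(4)=1, deg(5)=2, deg(6)=2, deg(7)=0, deg(8)=1.
Sorted degree sequence of G2: [2, 2, 2, 2, 1, 1, 1, 1, 0].
The (sorted) degree sequence is an isomorphism invariant, so since G1 and G2 have different degree sequences they cannot be isomorphic.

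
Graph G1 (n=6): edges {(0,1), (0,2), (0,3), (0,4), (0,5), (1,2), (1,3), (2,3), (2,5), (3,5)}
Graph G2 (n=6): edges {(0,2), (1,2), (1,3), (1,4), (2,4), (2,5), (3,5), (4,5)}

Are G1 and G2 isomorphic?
No, not isomorphic

The graphs are NOT isomorphic.

Counting triangles (3-cliques): G1 has 7, G2 has 2.
Triangle count is an isomorphism invariant, so differing triangle counts rule out isomorphism.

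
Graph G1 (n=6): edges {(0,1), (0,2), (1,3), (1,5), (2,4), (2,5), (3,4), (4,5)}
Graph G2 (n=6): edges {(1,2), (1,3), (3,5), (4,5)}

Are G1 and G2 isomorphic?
No, not isomorphic

The graphs are NOT isomorphic.

Connected components of G1: 1 component(s) with vertex sets [[0, 1, 2, 3, 4, 5]], sizes [6].
Connected components of G2: 2 component(s) with vertex sets [[0], [1, 2, 3, 4, 5]], sizes [1, 5].
The number of connected components (and the multiset of component sizes) is an isomorphism invariant — an isomorphism maps each component of G1 bijectively onto a component of G2. Since G1 has 1 component(s) and G2 has 2, they cannot be isomorphic.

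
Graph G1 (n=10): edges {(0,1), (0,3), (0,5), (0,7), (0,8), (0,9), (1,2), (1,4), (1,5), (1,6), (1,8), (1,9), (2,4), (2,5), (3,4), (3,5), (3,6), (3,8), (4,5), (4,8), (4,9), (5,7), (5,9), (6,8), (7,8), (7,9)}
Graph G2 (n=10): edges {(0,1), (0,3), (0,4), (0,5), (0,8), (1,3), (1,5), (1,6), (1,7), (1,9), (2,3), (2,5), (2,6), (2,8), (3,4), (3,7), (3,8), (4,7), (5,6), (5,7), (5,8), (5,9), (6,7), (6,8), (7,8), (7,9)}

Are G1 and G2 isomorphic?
Yes, isomorphic

The graphs are isomorphic.
One valid mapping φ: V(G1) → V(G2): 0→8, 1→7, 2→9, 3→0, 4→1, 5→5, 6→4, 7→2, 8→3, 9→6

Verify φ preserves adjacency — for each edge of G1, its image is an edge of G2:
  (0,1) → (φ(0),φ(1)) = (7,8) ∈ E(G2) ✓
  (0,3) → (φ(0),φ(3)) = (0,8) ∈ E(G2) ✓
  (0,5) → (φ(0),φ(5)) = (5,8) ∈ E(G2) ✓
  (0,7) → (φ(0),φ(7)) = (2,8) ∈ E(G2) ✓
  (0,8) → (φ(0),φ(8)) = (3,8) ∈ E(G2) ✓
  (0,9) → (φ(0),φ(9)) = (6,8) ∈ E(G2) ✓
  (1,2) → (φ(1),φ(2)) = (7,9) ∈ E(G2) ✓
  (1,4) → (φ(1),φ(4)) = (1,7) ∈ E(G2) ✓
  (1,5) → (φ(1),φ(5)) = (5,7) ∈ E(G2) ✓
  (1,6) → (φ(1),φ(6)) = (4,7) ∈ E(G2) ✓
  (1,8) → (φ(1),φ(8)) = (3,7) ∈ E(G2) ✓
  (1,9) → (φ(1),φ(9)) = (6,7) ∈ E(G2) ✓
  (2,4) → (φ(2),φ(4)) = (1,9) ∈ E(G2) ✓
  (2,5) → (φ(2),φ(5)) = (5,9) ∈ E(G2) ✓
  (3,4) → (φ(3),φ(4)) = (0,1) ∈ E(G2) ✓
  (3,5) → (φ(3),φ(5)) = (0,5) ∈ E(G2) ✓
  (3,6) → (φ(3),φ(6)) = (0,4) ∈ E(G2) ✓
  (3,8) → (φ(3),φ(8)) = (0,3) ∈ E(G2) ✓
  (4,5) → (φ(4),φ(5)) = (1,5) ∈ E(G2) ✓
  (4,8) → (φ(4),φ(8)) = (1,3) ∈ E(G2) ✓
  (4,9) → (φ(4),φ(9)) = (1,6) ∈ E(G2) ✓
  (5,7) → (φ(5),φ(7)) = (2,5) ∈ E(G2) ✓
  (5,9) → (φ(5),φ(9)) = (5,6) ∈ E(G2) ✓
  (6,8) → (φ(6),φ(8)) = (3,4) ∈ E(G2) ✓
  (7,8) → (φ(7),φ(8)) = (2,3) ∈ E(G2) ✓
  (7,9) → (φ(7),φ(9)) = (2,6) ∈ E(G2) ✓
All 26 edges of G1 map to edges of G2, and |E(G1)| = |E(G2)| = 26, so φ is a bijection on edges as well as vertices. Hence G1 ≅ G2.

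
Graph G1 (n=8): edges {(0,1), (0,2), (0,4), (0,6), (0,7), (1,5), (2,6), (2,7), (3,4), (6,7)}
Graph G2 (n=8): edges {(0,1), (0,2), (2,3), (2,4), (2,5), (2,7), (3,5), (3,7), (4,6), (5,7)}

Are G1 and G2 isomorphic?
Yes, isomorphic

The graphs are isomorphic.
One valid mapping φ: V(G1) → V(G2): 0→2, 1→0, 2→3, 3→6, 4→4, 5→1, 6→5, 7→7

Verify φ preserves adjacency — for each edge of G1, its image is an edge of G2:
  (0,1) → (φ(0),φ(1)) = (0,2) ∈ E(G2) ✓
  (0,2) → (φ(0),φ(2)) = (2,3) ∈ E(G2) ✓
  (0,4) → (φ(0),φ(4)) = (2,4) ∈ E(G2) ✓
  (0,6) → (φ(0),φ(6)) = (2,5) ∈ E(G2) ✓
  (0,7) → (φ(0),φ(7)) = (2,7) ∈ E(G2) ✓
  (1,5) → (φ(1),φ(5)) = (0,1) ∈ E(G2) ✓
  (2,6) → (φ(2),φ(6)) = (3,5) ∈ E(G2) ✓
  (2,7) → (φ(2),φ(7)) = (3,7) ∈ E(G2) ✓
  (3,4) → (φ(3),φ(4)) = (4,6) ∈ E(G2) ✓
  (6,7) → (φ(6),φ(7)) = (5,7) ∈ E(G2) ✓
All 10 edges of G1 map to edges of G2, and |E(G1)| = |E(G2)| = 10, so φ is a bijection on edges as well as vertices. Hence G1 ≅ G2.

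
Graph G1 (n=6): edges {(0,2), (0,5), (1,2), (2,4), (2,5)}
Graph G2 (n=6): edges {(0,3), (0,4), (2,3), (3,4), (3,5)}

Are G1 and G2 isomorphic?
Yes, isomorphic

The graphs are isomorphic.
One valid mapping φ: V(G1) → V(G2): 0→0, 1→2, 2→3, 3→1, 4→5, 5→4

Verify φ preserves adjacency — for each edge of G1, its image is an edge of G2:
  (0,2) → (φ(0),φ(2)) = (0,3) ∈ E(G2) ✓
  (0,5) → (φ(0),φ(5)) = (0,4) ∈ E(G2) ✓
  (1,2) → (φ(1),φ(2)) = (2,3) ∈ E(G2) ✓
  (2,4) → (φ(2),φ(4)) = (3,5) ∈ E(G2) ✓
  (2,5) → (φ(2),φ(5)) = (3,4) ∈ E(G2) ✓
All 5 edges of G1 map to edges of G2, and |E(G1)| = |E(G2)| = 5, so φ is a bijection on edges as well as vertices. Hence G1 ≅ G2.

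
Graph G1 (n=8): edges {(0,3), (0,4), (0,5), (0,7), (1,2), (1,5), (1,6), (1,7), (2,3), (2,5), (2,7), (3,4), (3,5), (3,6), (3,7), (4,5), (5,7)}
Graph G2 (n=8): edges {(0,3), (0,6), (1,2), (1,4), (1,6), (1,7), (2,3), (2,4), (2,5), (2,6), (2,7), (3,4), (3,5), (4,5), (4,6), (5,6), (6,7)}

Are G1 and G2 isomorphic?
Yes, isomorphic

The graphs are isomorphic.
One valid mapping φ: V(G1) → V(G2): 0→1, 1→3, 2→5, 3→6, 4→7, 5→2, 6→0, 7→4

Verify φ preserves adjacency — for each edge of G1, its image is an edge of G2:
  (0,3) → (φ(0),φ(3)) = (1,6) ∈ E(G2) ✓
  (0,4) → (φ(0),φ(4)) = (1,7) ∈ E(G2) ✓
  (0,5) → (φ(0),φ(5)) = (1,2) ∈ E(G2) ✓
  (0,7) → (φ(0),φ(7)) = (1,4) ∈ E(G2) ✓
  (1,2) → (φ(1),φ(2)) = (3,5) ∈ E(G2) ✓
  (1,5) → (φ(1),φ(5)) = (2,3) ∈ E(G2) ✓
  (1,6) → (φ(1),φ(6)) = (0,3) ∈ E(G2) ✓
  (1,7) → (φ(1),φ(7)) = (3,4) ∈ E(G2) ✓
  (2,3) → (φ(2),φ(3)) = (5,6) ∈ E(G2) ✓
  (2,5) → (φ(2),φ(5)) = (2,5) ∈ E(G2) ✓
  (2,7) → (φ(2),φ(7)) = (4,5) ∈ E(G2) ✓
  (3,4) → (φ(3),φ(4)) = (6,7) ∈ E(G2) ✓
  (3,5) → (φ(3),φ(5)) = (2,6) ∈ E(G2) ✓
  (3,6) → (φ(3),φ(6)) = (0,6) ∈ E(G2) ✓
  (3,7) → (φ(3),φ(7)) = (4,6) ∈ E(G2) ✓
  (4,5) → (φ(4),φ(5)) = (2,7) ∈ E(G2) ✓
  (5,7) → (φ(5),φ(7)) = (2,4) ∈ E(G2) ✓
All 17 edges of G1 map to edges of G2, and |E(G1)| = |E(G2)| = 17, so φ is a bijection on edges as well as vertices. Hence G1 ≅ G2.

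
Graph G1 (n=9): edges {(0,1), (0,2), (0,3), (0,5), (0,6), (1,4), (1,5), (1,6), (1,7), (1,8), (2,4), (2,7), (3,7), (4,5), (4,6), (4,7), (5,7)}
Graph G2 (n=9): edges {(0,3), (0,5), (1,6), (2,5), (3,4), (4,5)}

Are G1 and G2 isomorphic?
No, not isomorphic

The graphs are NOT isomorphic.

Connected components of G1: 1 component(s) with vertex sets [[0, 1, 2, 3, 4, 5, 6, 7, 8]], sizes [9].
Connected components of G2: 4 component(s) with vertex sets [[7], [8], [1, 6], [0, 2, 3, 4, 5]], sizes [1, 1, 2, 5].
The number of connected components (and the multiset of component sizes) is an isomorphism invariant — an isomorphism maps each component of G1 bijectively onto a component of G2. Since G1 has 1 component(s) and G2 has 4, they cannot be isomorphic.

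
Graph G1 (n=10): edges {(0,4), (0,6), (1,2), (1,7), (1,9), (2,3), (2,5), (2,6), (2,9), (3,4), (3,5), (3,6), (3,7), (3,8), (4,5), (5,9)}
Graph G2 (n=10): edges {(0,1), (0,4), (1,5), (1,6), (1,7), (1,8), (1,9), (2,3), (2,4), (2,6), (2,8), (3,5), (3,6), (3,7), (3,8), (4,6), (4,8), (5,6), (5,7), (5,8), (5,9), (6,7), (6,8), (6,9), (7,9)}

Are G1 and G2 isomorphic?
No, not isomorphic

The graphs are NOT isomorphic.

Degrees in G1: deg(0)=2, deg(1)=3, deg(2)=5, deg(3)=6, deg(4)=3, deg(5)=4, deg(6)=3, deg(7)=2, deg(8)=1, deg(9)=3.
Sorted degree sequence of G1: [6, 5, 4, 3, 3, 3, 3, 2, 2, 1].
Degrees in G2: deg(0)=2, deg(1)=6, deg(2)=4, deg(3)=5, deg(4)=4, deg(5)=6, deg(6)=8, deg(7)=5, deg(8)=6, deg(9)=4.
Sorted degree sequence of G2: [8, 6, 6, 6, 5, 5, 4, 4, 4, 2].
The (sorted) degree sequence is an isomorphism invariant, so since G1 and G2 have different degree sequences they cannot be isomorphic.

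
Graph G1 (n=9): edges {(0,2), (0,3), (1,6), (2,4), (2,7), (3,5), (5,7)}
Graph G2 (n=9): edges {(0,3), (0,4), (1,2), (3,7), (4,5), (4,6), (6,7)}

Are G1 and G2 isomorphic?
Yes, isomorphic

The graphs are isomorphic.
One valid mapping φ: V(G1) → V(G2): 0→0, 1→2, 2→4, 3→3, 4→5, 5→7, 6→1, 7→6, 8→8

Verify φ preserves adjacency — for each edge of G1, its image is an edge of G2:
  (0,2) → (φ(0),φ(2)) = (0,4) ∈ E(G2) ✓
  (0,3) → (φ(0),φ(3)) = (0,3) ∈ E(G2) ✓
  (1,6) → (φ(1),φ(6)) = (1,2) ∈ E(G2) ✓
  (2,4) → (φ(2),φ(4)) = (4,5) ∈ E(G2) ✓
  (2,7) → (φ(2),φ(7)) = (4,6) ∈ E(G2) ✓
  (3,5) → (φ(3),φ(5)) = (3,7) ∈ E(G2) ✓
  (5,7) → (φ(5),φ(7)) = (6,7) ∈ E(G2) ✓
All 7 edges of G1 map to edges of G2, and |E(G1)| = |E(G2)| = 7, so φ is a bijection on edges as well as vertices. Hence G1 ≅ G2.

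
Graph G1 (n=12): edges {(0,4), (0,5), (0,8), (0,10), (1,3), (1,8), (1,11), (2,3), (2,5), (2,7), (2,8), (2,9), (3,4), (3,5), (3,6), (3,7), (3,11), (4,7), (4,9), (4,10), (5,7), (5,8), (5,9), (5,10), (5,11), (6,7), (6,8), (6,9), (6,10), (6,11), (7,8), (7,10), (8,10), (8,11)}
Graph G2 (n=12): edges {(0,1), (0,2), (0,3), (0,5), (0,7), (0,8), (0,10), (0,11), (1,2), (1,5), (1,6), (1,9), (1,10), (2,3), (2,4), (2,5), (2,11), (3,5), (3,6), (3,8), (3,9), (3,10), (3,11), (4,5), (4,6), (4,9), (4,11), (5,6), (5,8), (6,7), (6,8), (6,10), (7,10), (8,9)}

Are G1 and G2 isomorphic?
Yes, isomorphic

The graphs are isomorphic.
One valid mapping φ: V(G1) → V(G2): 0→11, 1→7, 2→8, 3→6, 4→4, 5→3, 6→1, 7→5, 8→0, 9→9, 10→2, 11→10

Verify φ preserves adjacency — for each edge of G1, its image is an edge of G2:
  (0,4) → (φ(0),φ(4)) = (4,11) ∈ E(G2) ✓
  (0,5) → (φ(0),φ(5)) = (3,11) ∈ E(G2) ✓
  (0,8) → (φ(0),φ(8)) = (0,11) ∈ E(G2) ✓
  (0,10) → (φ(0),φ(10)) = (2,11) ∈ E(G2) ✓
  (1,3) → (φ(1),φ(3)) = (6,7) ∈ E(G2) ✓
  (1,8) → (φ(1),φ(8)) = (0,7) ∈ E(G2) ✓
  (1,11) → (φ(1),φ(11)) = (7,10) ∈ E(G2) ✓
  (2,3) → (φ(2),φ(3)) = (6,8) ∈ E(G2) ✓
  (2,5) → (φ(2),φ(5)) = (3,8) ∈ E(G2) ✓
  (2,7) → (φ(2),φ(7)) = (5,8) ∈ E(G2) ✓
  (2,8) → (φ(2),φ(8)) = (0,8) ∈ E(G2) ✓
  (2,9) → (φ(2),φ(9)) = (8,9) ∈ E(G2) ✓
  (3,4) → (φ(3),φ(4)) = (4,6) ∈ E(G2) ✓
  (3,5) → (φ(3),φ(5)) = (3,6) ∈ E(G2) ✓
  (3,6) → (φ(3),φ(6)) = (1,6) ∈ E(G2) ✓
  (3,7) → (φ(3),φ(7)) = (5,6) ∈ E(G2) ✓
  (3,11) → (φ(3),φ(11)) = (6,10) ∈ E(G2) ✓
  (4,7) → (φ(4),φ(7)) = (4,5) ∈ E(G2) ✓
  (4,9) → (φ(4),φ(9)) = (4,9) ∈ E(G2) ✓
  (4,10) → (φ(4),φ(10)) = (2,4) ∈ E(G2) ✓
  (5,7) → (φ(5),φ(7)) = (3,5) ∈ E(G2) ✓
  (5,8) → (φ(5),φ(8)) = (0,3) ∈ E(G2) ✓
  (5,9) → (φ(5),φ(9)) = (3,9) ∈ E(G2) ✓
  (5,10) → (φ(5),φ(10)) = (2,3) ∈ E(G2) ✓
  (5,11) → (φ(5),φ(11)) = (3,10) ∈ E(G2) ✓
  (6,7) → (φ(6),φ(7)) = (1,5) ∈ E(G2) ✓
  (6,8) → (φ(6),φ(8)) = (0,1) ∈ E(G2) ✓
  (6,9) → (φ(6),φ(9)) = (1,9) ∈ E(G2) ✓
  (6,10) → (φ(6),φ(10)) = (1,2) ∈ E(G2) ✓
  (6,11) → (φ(6),φ(11)) = (1,10) ∈ E(G2) ✓
  (7,8) → (φ(7),φ(8)) = (0,5) ∈ E(G2) ✓
  (7,10) → (φ(7),φ(10)) = (2,5) ∈ E(G2) ✓
  (8,10) → (φ(8),φ(10)) = (0,2) ∈ E(G2) ✓
  (8,11) → (φ(8),φ(11)) = (0,10) ∈ E(G2) ✓
All 34 edges of G1 map to edges of G2, and |E(G1)| = |E(G2)| = 34, so φ is a bijection on edges as well as vertices. Hence G1 ≅ G2.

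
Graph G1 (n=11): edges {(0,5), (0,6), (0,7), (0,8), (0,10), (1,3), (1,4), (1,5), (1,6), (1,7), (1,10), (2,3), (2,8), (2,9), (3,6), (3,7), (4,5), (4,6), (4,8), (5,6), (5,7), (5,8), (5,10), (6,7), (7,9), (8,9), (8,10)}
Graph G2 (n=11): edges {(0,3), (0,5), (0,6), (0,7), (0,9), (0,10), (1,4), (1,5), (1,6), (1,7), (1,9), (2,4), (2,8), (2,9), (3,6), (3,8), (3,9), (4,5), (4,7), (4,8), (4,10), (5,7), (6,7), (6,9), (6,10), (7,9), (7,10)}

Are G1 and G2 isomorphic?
Yes, isomorphic

The graphs are isomorphic.
One valid mapping φ: V(G1) → V(G2): 0→1, 1→0, 2→8, 3→3, 4→10, 5→7, 6→6, 7→9, 8→4, 9→2, 10→5

Verify φ preserves adjacency — for each edge of G1, its image is an edge of G2:
  (0,5) → (φ(0),φ(5)) = (1,7) ∈ E(G2) ✓
  (0,6) → (φ(0),φ(6)) = (1,6) ∈ E(G2) ✓
  (0,7) → (φ(0),φ(7)) = (1,9) ∈ E(G2) ✓
  (0,8) → (φ(0),φ(8)) = (1,4) ∈ E(G2) ✓
  (0,10) → (φ(0),φ(10)) = (1,5) ∈ E(G2) ✓
  (1,3) → (φ(1),φ(3)) = (0,3) ∈ E(G2) ✓
  (1,4) → (φ(1),φ(4)) = (0,10) ∈ E(G2) ✓
  (1,5) → (φ(1),φ(5)) = (0,7) ∈ E(G2) ✓
  (1,6) → (φ(1),φ(6)) = (0,6) ∈ E(G2) ✓
  (1,7) → (φ(1),φ(7)) = (0,9) ∈ E(G2) ✓
  (1,10) → (φ(1),φ(10)) = (0,5) ∈ E(G2) ✓
  (2,3) → (φ(2),φ(3)) = (3,8) ∈ E(G2) ✓
  (2,8) → (φ(2),φ(8)) = (4,8) ∈ E(G2) ✓
  (2,9) → (φ(2),φ(9)) = (2,8) ∈ E(G2) ✓
  (3,6) → (φ(3),φ(6)) = (3,6) ∈ E(G2) ✓
  (3,7) → (φ(3),φ(7)) = (3,9) ∈ E(G2) ✓
  (4,5) → (φ(4),φ(5)) = (7,10) ∈ E(G2) ✓
  (4,6) → (φ(4),φ(6)) = (6,10) ∈ E(G2) ✓
  (4,8) → (φ(4),φ(8)) = (4,10) ∈ E(G2) ✓
  (5,6) → (φ(5),φ(6)) = (6,7) ∈ E(G2) ✓
  (5,7) → (φ(5),φ(7)) = (7,9) ∈ E(G2) ✓
  (5,8) → (φ(5),φ(8)) = (4,7) ∈ E(G2) ✓
  (5,10) → (φ(5),φ(10)) = (5,7) ∈ E(G2) ✓
  (6,7) → (φ(6),φ(7)) = (6,9) ∈ E(G2) ✓
  (7,9) → (φ(7),φ(9)) = (2,9) ∈ E(G2) ✓
  (8,9) → (φ(8),φ(9)) = (2,4) ∈ E(G2) ✓
  (8,10) → (φ(8),φ(10)) = (4,5) ∈ E(G2) ✓
All 27 edges of G1 map to edges of G2, and |E(G1)| = |E(G2)| = 27, so φ is a bijection on edges as well as vertices. Hence G1 ≅ G2.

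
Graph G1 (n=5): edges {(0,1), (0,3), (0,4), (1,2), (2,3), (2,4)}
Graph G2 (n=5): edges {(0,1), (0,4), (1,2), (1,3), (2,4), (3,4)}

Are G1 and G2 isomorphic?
Yes, isomorphic

The graphs are isomorphic.
One valid mapping φ: V(G1) → V(G2): 0→4, 1→0, 2→1, 3→3, 4→2

Verify φ preserves adjacency — for each edge of G1, its image is an edge of G2:
  (0,1) → (φ(0),φ(1)) = (0,4) ∈ E(G2) ✓
  (0,3) → (φ(0),φ(3)) = (3,4) ∈ E(G2) ✓
  (0,4) → (φ(0),φ(4)) = (2,4) ∈ E(G2) ✓
  (1,2) → (φ(1),φ(2)) = (0,1) ∈ E(G2) ✓
  (2,3) → (φ(2),φ(3)) = (1,3) ∈ E(G2) ✓
  (2,4) → (φ(2),φ(4)) = (1,2) ∈ E(G2) ✓
All 6 edges of G1 map to edges of G2, and |E(G1)| = |E(G2)| = 6, so φ is a bijection on edges as well as vertices. Hence G1 ≅ G2.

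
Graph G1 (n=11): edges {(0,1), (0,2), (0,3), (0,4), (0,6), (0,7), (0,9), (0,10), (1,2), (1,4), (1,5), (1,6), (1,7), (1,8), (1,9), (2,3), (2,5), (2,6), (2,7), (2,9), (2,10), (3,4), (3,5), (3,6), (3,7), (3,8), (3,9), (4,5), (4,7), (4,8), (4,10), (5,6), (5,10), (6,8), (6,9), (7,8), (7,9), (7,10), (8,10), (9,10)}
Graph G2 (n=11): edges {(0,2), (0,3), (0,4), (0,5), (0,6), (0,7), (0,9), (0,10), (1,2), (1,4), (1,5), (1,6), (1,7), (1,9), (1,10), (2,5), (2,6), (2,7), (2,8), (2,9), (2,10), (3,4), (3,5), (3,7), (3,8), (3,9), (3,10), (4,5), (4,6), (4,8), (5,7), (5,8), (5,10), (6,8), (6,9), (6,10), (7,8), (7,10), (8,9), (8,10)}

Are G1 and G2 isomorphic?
Yes, isomorphic

The graphs are isomorphic.
One valid mapping φ: V(G1) → V(G2): 0→10, 1→8, 2→5, 3→0, 4→6, 5→4, 6→3, 7→2, 8→9, 9→7, 10→1

Verify φ preserves adjacency — for each edge of G1, its image is an edge of G2:
  (0,1) → (φ(0),φ(1)) = (8,10) ∈ E(G2) ✓
  (0,2) → (φ(0),φ(2)) = (5,10) ∈ E(G2) ✓
  (0,3) → (φ(0),φ(3)) = (0,10) ∈ E(G2) ✓
  (0,4) → (φ(0),φ(4)) = (6,10) ∈ E(G2) ✓
  (0,6) → (φ(0),φ(6)) = (3,10) ∈ E(G2) ✓
  (0,7) → (φ(0),φ(7)) = (2,10) ∈ E(G2) ✓
  (0,9) → (φ(0),φ(9)) = (7,10) ∈ E(G2) ✓
  (0,10) → (φ(0),φ(10)) = (1,10) ∈ E(G2) ✓
  (1,2) → (φ(1),φ(2)) = (5,8) ∈ E(G2) ✓
  (1,4) → (φ(1),φ(4)) = (6,8) ∈ E(G2) ✓
  (1,5) → (φ(1),φ(5)) = (4,8) ∈ E(G2) ✓
  (1,6) → (φ(1),φ(6)) = (3,8) ∈ E(G2) ✓
  (1,7) → (φ(1),φ(7)) = (2,8) ∈ E(G2) ✓
  (1,8) → (φ(1),φ(8)) = (8,9) ∈ E(G2) ✓
  (1,9) → (φ(1),φ(9)) = (7,8) ∈ E(G2) ✓
  (2,3) → (φ(2),φ(3)) = (0,5) ∈ E(G2) ✓
  (2,5) → (φ(2),φ(5)) = (4,5) ∈ E(G2) ✓
  (2,6) → (φ(2),φ(6)) = (3,5) ∈ E(G2) ✓
  (2,7) → (φ(2),φ(7)) = (2,5) ∈ E(G2) ✓
  (2,9) → (φ(2),φ(9)) = (5,7) ∈ E(G2) ✓
  (2,10) → (φ(2),φ(10)) = (1,5) ∈ E(G2) ✓
  (3,4) → (φ(3),φ(4)) = (0,6) ∈ E(G2) ✓
  (3,5) → (φ(3),φ(5)) = (0,4) ∈ E(G2) ✓
  (3,6) → (φ(3),φ(6)) = (0,3) ∈ E(G2) ✓
  (3,7) → (φ(3),φ(7)) = (0,2) ∈ E(G2) ✓
  (3,8) → (φ(3),φ(8)) = (0,9) ∈ E(G2) ✓
  (3,9) → (φ(3),φ(9)) = (0,7) ∈ E(G2) ✓
  (4,5) → (φ(4),φ(5)) = (4,6) ∈ E(G2) ✓
  (4,7) → (φ(4),φ(7)) = (2,6) ∈ E(G2) ✓
  (4,8) → (φ(4),φ(8)) = (6,9) ∈ E(G2) ✓
  (4,10) → (φ(4),φ(10)) = (1,6) ∈ E(G2) ✓
  (5,6) → (φ(5),φ(6)) = (3,4) ∈ E(G2) ✓
  (5,10) → (φ(5),φ(10)) = (1,4) ∈ E(G2) ✓
  (6,8) → (φ(6),φ(8)) = (3,9) ∈ E(G2) ✓
  (6,9) → (φ(6),φ(9)) = (3,7) ∈ E(G2) ✓
  (7,8) → (φ(7),φ(8)) = (2,9) ∈ E(G2) ✓
  (7,9) → (φ(7),φ(9)) = (2,7) ∈ E(G2) ✓
  (7,10) → (φ(7),φ(10)) = (1,2) ∈ E(G2) ✓
  (8,10) → (φ(8),φ(10)) = (1,9) ∈ E(G2) ✓
  (9,10) → (φ(9),φ(10)) = (1,7) ∈ E(G2) ✓
All 40 edges of G1 map to edges of G2, and |E(G1)| = |E(G2)| = 40, so φ is a bijection on edges as well as vertices. Hence G1 ≅ G2.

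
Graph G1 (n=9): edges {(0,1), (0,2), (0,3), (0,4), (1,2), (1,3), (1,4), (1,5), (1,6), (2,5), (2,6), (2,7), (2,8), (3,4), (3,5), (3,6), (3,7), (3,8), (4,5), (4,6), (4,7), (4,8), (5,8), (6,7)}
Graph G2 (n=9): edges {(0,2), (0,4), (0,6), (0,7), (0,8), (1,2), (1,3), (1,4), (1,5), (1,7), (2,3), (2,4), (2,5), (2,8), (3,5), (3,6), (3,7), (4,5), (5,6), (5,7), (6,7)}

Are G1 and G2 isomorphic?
No, not isomorphic

The graphs are NOT isomorphic.

Counting triangles (3-cliques): G1 has 21, G2 has 16.
Triangle count is an isomorphism invariant, so differing triangle counts rule out isomorphism.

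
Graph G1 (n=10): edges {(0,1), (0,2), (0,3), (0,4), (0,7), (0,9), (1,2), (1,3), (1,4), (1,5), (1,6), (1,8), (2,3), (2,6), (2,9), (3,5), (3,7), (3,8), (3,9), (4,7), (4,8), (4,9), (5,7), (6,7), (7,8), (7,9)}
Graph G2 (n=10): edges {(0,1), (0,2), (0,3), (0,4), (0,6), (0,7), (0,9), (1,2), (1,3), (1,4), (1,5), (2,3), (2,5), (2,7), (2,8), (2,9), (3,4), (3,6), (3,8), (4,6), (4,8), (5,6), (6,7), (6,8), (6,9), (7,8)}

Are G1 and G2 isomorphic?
Yes, isomorphic

The graphs are isomorphic.
One valid mapping φ: V(G1) → V(G2): 0→3, 1→2, 2→1, 3→0, 4→8, 5→9, 6→5, 7→6, 8→7, 9→4

Verify φ preserves adjacency — for each edge of G1, its image is an edge of G2:
  (0,1) → (φ(0),φ(1)) = (2,3) ∈ E(G2) ✓
  (0,2) → (φ(0),φ(2)) = (1,3) ∈ E(G2) ✓
  (0,3) → (φ(0),φ(3)) = (0,3) ∈ E(G2) ✓
  (0,4) → (φ(0),φ(4)) = (3,8) ∈ E(G2) ✓
  (0,7) → (φ(0),φ(7)) = (3,6) ∈ E(G2) ✓
  (0,9) → (φ(0),φ(9)) = (3,4) ∈ E(G2) ✓
  (1,2) → (φ(1),φ(2)) = (1,2) ∈ E(G2) ✓
  (1,3) → (φ(1),φ(3)) = (0,2) ∈ E(G2) ✓
  (1,4) → (φ(1),φ(4)) = (2,8) ∈ E(G2) ✓
  (1,5) → (φ(1),φ(5)) = (2,9) ∈ E(G2) ✓
  (1,6) → (φ(1),φ(6)) = (2,5) ∈ E(G2) ✓
  (1,8) → (φ(1),φ(8)) = (2,7) ∈ E(G2) ✓
  (2,3) → (φ(2),φ(3)) = (0,1) ∈ E(G2) ✓
  (2,6) → (φ(2),φ(6)) = (1,5) ∈ E(G2) ✓
  (2,9) → (φ(2),φ(9)) = (1,4) ∈ E(G2) ✓
  (3,5) → (φ(3),φ(5)) = (0,9) ∈ E(G2) ✓
  (3,7) → (φ(3),φ(7)) = (0,6) ∈ E(G2) ✓
  (3,8) → (φ(3),φ(8)) = (0,7) ∈ E(G2) ✓
  (3,9) → (φ(3),φ(9)) = (0,4) ∈ E(G2) ✓
  (4,7) → (φ(4),φ(7)) = (6,8) ∈ E(G2) ✓
  (4,8) → (φ(4),φ(8)) = (7,8) ∈ E(G2) ✓
  (4,9) → (φ(4),φ(9)) = (4,8) ∈ E(G2) ✓
  (5,7) → (φ(5),φ(7)) = (6,9) ∈ E(G2) ✓
  (6,7) → (φ(6),φ(7)) = (5,6) ∈ E(G2) ✓
  (7,8) → (φ(7),φ(8)) = (6,7) ∈ E(G2) ✓
  (7,9) → (φ(7),φ(9)) = (4,6) ∈ E(G2) ✓
All 26 edges of G1 map to edges of G2, and |E(G1)| = |E(G2)| = 26, so φ is a bijection on edges as well as vertices. Hence G1 ≅ G2.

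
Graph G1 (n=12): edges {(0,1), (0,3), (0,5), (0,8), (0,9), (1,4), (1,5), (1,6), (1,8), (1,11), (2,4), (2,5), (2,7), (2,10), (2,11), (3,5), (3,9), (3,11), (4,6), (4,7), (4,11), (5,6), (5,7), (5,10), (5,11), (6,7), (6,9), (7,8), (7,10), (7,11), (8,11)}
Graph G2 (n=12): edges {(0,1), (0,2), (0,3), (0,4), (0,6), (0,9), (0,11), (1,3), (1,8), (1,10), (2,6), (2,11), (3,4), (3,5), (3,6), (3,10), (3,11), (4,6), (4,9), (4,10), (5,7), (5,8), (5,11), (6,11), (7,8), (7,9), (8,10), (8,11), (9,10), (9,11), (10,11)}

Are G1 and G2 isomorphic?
Yes, isomorphic

The graphs are isomorphic.
One valid mapping φ: V(G1) → V(G2): 0→8, 1→10, 2→6, 3→5, 4→4, 5→11, 6→9, 7→0, 8→1, 9→7, 10→2, 11→3

Verify φ preserves adjacency — for each edge of G1, its image is an edge of G2:
  (0,1) → (φ(0),φ(1)) = (8,10) ∈ E(G2) ✓
  (0,3) → (φ(0),φ(3)) = (5,8) ∈ E(G2) ✓
  (0,5) → (φ(0),φ(5)) = (8,11) ∈ E(G2) ✓
  (0,8) → (φ(0),φ(8)) = (1,8) ∈ E(G2) ✓
  (0,9) → (φ(0),φ(9)) = (7,8) ∈ E(G2) ✓
  (1,4) → (φ(1),φ(4)) = (4,10) ∈ E(G2) ✓
  (1,5) → (φ(1),φ(5)) = (10,11) ∈ E(G2) ✓
  (1,6) → (φ(1),φ(6)) = (9,10) ∈ E(G2) ✓
  (1,8) → (φ(1),φ(8)) = (1,10) ∈ E(G2) ✓
  (1,11) → (φ(1),φ(11)) = (3,10) ∈ E(G2) ✓
  (2,4) → (φ(2),φ(4)) = (4,6) ∈ E(G2) ✓
  (2,5) → (φ(2),φ(5)) = (6,11) ∈ E(G2) ✓
  (2,7) → (φ(2),φ(7)) = (0,6) ∈ E(G2) ✓
  (2,10) → (φ(2),φ(10)) = (2,6) ∈ E(G2) ✓
  (2,11) → (φ(2),φ(11)) = (3,6) ∈ E(G2) ✓
  (3,5) → (φ(3),φ(5)) = (5,11) ∈ E(G2) ✓
  (3,9) → (φ(3),φ(9)) = (5,7) ∈ E(G2) ✓
  (3,11) → (φ(3),φ(11)) = (3,5) ∈ E(G2) ✓
  (4,6) → (φ(4),φ(6)) = (4,9) ∈ E(G2) ✓
  (4,7) → (φ(4),φ(7)) = (0,4) ∈ E(G2) ✓
  (4,11) → (φ(4),φ(11)) = (3,4) ∈ E(G2) ✓
  (5,6) → (φ(5),φ(6)) = (9,11) ∈ E(G2) ✓
  (5,7) → (φ(5),φ(7)) = (0,11) ∈ E(G2) ✓
  (5,10) → (φ(5),φ(10)) = (2,11) ∈ E(G2) ✓
  (5,11) → (φ(5),φ(11)) = (3,11) ∈ E(G2) ✓
  (6,7) → (φ(6),φ(7)) = (0,9) ∈ E(G2) ✓
  (6,9) → (φ(6),φ(9)) = (7,9) ∈ E(G2) ✓
  (7,8) → (φ(7),φ(8)) = (0,1) ∈ E(G2) ✓
  (7,10) → (φ(7),φ(10)) = (0,2) ∈ E(G2) ✓
  (7,11) → (φ(7),φ(11)) = (0,3) ∈ E(G2) ✓
  (8,11) → (φ(8),φ(11)) = (1,3) ∈ E(G2) ✓
All 31 edges of G1 map to edges of G2, and |E(G1)| = |E(G2)| = 31, so φ is a bijection on edges as well as vertices. Hence G1 ≅ G2.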